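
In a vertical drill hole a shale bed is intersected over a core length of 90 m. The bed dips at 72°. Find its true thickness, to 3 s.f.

27.8 m

True thickness t = h · cos(dip) = 90 × cos 72°
t = 90 × 0.3090 = 27.812 m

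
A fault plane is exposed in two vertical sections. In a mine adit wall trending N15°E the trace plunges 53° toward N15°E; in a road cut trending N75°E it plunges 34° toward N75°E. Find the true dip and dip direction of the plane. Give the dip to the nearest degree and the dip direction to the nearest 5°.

true dip 53°, dip direction 015°

Each apparent-dip line lies in the plane. As unit vectors (x east, y north, z up), v₁ plunges 53°→N15°E and v₂ plunges 34°→N75°E.
Cross product v₁ × v₂ gives the pole to the plane: n ∝ (0.154, 0.552, 0.432).
True dip = arccos(n_z / |n|) = arccos(0.6018) = 53.0°.
Dip direction = azimuth of (n_x, n_y) = atan2(0.154, 0.552) = 16°.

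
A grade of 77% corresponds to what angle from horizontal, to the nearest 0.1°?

tan θ = 77/100 = 0.7700
θ = arctan(0.7700) = 37.60°

37.6°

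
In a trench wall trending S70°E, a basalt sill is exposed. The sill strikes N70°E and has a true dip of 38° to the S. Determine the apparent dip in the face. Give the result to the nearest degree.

Angle between strike (N70°E) and section (S70°E): β = 40°.
tan(apparent dip) = tan 38° · sin 40° = 0.5022
apparent dip = arctan 0.5022 = 26.67°

27°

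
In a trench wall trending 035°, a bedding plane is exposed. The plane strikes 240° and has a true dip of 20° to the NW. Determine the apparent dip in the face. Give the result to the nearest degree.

9°

The strike is 240° and the section trends 035°; the acute angle between them is β = 25°.
tan(apparent dip) = tan 20° · sin 25° = 0.1538
apparent dip = arctan 0.1538 = 8.74°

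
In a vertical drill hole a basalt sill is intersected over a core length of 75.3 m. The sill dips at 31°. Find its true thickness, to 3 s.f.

True thickness t = h · cos(dip) = 75.3 × cos 31°
t = 75.3 × 0.8572 = 64.545 m

64.5 m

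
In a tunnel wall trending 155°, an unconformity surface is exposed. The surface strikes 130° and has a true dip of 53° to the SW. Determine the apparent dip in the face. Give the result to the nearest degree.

The strike is 130° and the section trends 155°; the acute angle between them is β = 25°.
tan(apparent dip) = tan 53° · sin 25° = 0.5608
apparent dip = arctan 0.5608 = 29.29°

29°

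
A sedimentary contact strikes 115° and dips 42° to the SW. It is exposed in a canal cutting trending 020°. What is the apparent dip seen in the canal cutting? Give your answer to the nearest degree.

Angle between strike (115°) and section (020°): β = 85°.
tan(apparent dip) = tan 42° · sin 85° = 0.8970
apparent dip = arctan 0.8970 = 41.89°

42°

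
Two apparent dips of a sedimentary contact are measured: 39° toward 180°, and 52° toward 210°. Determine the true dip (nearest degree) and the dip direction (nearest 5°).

true dip 55°, dip direction 235°

Each apparent-dip line lies in the plane. As unit vectors (x east, y north, z up), v₁ plunges 39°→180° and v₂ plunges 52°→210°.
The plane normal is n = v₁ × v₂ ∝ (-0.277, -0.194, 0.239).
Dip δ = arctan(|n_h|/n_z) = arctan(0.338/0.239) = 54.7°.
Dip direction = atan2(-0.277, -0.194) = 235° (azimuth of n's horizontal projection).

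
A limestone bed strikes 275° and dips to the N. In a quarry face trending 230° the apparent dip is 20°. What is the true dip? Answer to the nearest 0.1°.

β = acute angle between strike 275° and section 230° = 45°.
tan δ = tan α / sin β = tan 20° / sin 45° = 0.3640 / 0.7071 = 0.5147
δ = arctan(0.5147) = 27.24°

27.2°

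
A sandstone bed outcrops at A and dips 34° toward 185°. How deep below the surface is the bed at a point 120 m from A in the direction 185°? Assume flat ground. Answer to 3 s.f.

80.9 m

The hole is directly down-dip from the outcrop, so the down-dip offset is 120 m.
Depth = down-dip offset × tan(dip) = 120.00 × tan 34° = 120.00 × 0.6745
Depth = 80.94 m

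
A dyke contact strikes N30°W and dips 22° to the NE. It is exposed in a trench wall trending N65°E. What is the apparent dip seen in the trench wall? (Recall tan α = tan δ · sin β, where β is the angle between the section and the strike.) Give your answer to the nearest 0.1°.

21.9°

Angle between strike (N30°W) and section (N65°E): β = 85°.
tan α = tan 22° × sin 85° = 0.4040 × 0.9962 = 0.4025
α = arctan(0.4025) = 21.92°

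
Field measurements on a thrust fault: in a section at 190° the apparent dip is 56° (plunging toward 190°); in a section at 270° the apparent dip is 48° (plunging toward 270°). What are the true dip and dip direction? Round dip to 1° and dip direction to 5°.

Represent each trace as a vector plunging at its apparent dip toward its trend (east-north-up frame): v₁ = (-0.097, -0.551, -0.829), v₂ = (-0.669, -0.000, -0.743).
n = v₁ × v₂ = (-0.409, -0.483, 0.368) (taken with n_z > 0).
True dip = arccos(n_z / |n|) = arccos(0.5032) = 59.8°.
Dip direction = atan2(-0.409, -0.483) = 220° (azimuth of n's horizontal projection).

true dip 60°, dip direction 220°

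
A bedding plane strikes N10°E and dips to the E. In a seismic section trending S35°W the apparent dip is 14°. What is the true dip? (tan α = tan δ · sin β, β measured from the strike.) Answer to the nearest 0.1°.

The section is 25° from the strike.
tan δ = tan α / sin β = tan 14° / sin 25° = 0.2493 / 0.4226 = 0.5900
δ = arctan(0.5900) = 30.54°

30.5°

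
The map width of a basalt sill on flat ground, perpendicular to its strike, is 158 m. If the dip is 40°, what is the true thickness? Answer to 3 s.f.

102 m

True thickness t = w · sin(dip) = 158 × sin 40°
t = 158 × 0.6428 = 101.560 m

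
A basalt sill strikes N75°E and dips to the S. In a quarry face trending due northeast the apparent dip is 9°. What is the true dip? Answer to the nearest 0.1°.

17.6°

The section is 30° from the strike.
tan(true dip) = tan 9° / sin 30° = 0.3168
δ = arctan(0.3168) = 17.58°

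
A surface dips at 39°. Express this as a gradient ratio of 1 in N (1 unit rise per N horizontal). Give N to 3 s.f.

1 in 1.23

1 : N means tan θ = 1/N, so N = 1/tan 39° = 1/0.8098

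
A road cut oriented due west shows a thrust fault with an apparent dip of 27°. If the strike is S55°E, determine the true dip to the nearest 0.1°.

41.6°

The section is 35° from the strike.
tan(true dip) = tan 27° / sin 35° = 0.8883
δ = arctan(0.8883) = 41.62°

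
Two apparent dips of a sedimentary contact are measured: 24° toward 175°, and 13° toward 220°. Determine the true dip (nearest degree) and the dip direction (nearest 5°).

Each apparent-dip line lies in the plane. As unit vectors (x east, y north, z up), v₁ plunges 24°→175° and v₂ plunges 13°→220°.
n = v₁ × v₂ = (0.099, -0.273, 0.629) (taken with n_z > 0).
Dip δ = arctan(|n_h|/n_z) = arctan(0.290/0.629) = 24.7°.
The horizontal component of n points toward azimuth atan2(n_x, n_y) = 160°, the dip direction.

true dip 25°, dip direction 160°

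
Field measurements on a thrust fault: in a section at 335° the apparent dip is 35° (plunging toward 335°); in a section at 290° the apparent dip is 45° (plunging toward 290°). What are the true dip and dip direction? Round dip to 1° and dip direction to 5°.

Represent each trace as a vector plunging at its apparent dip toward its trend (east-north-up frame): v₁ = (-0.346, 0.742, -0.574), v₂ = (-0.664, 0.242, -0.707).
n = v₁ × v₂ = (-0.386, 0.136, 0.410) (taken with n_z > 0).
Dip δ = arctan(|n_h|/n_z) = arctan(0.410/0.410) = 45.0°.
The horizontal component of n points toward azimuth atan2(n_x, n_y) = 289°, the dip direction.

true dip 45°, dip direction 290°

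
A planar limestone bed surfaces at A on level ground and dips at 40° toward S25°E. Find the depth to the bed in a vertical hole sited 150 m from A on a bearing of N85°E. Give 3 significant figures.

The hole lies 70° from the dip direction, so the down-dip offset is 150 × cos 70° = 51.30 m.
Depth = down-dip offset × tan(dip) = 51.30 × tan 40° = 51.30 × 0.8391
Depth = 43.05 m

43.0 m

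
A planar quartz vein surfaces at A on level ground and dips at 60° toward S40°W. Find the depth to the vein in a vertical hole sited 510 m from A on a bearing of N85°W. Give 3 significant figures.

507 m

The hole lies 55° from the dip direction, so the down-dip offset is 510 × cos 55° = 292.52 m.
Depth = down-dip offset × tan(dip) = 292.52 × tan 60° = 292.52 × 1.7321
Depth = 506.67 m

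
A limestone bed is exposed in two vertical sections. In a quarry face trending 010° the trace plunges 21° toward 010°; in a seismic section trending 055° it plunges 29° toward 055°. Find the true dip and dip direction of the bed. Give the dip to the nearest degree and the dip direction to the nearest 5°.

Each apparent-dip line lies in the plane. As unit vectors (x east, y north, z up), v₁ plunges 21°→010° and v₂ plunges 29°→055°.
Cross product v₁ × v₂ gives the pole to the plane: n ∝ (0.266, 0.178, 0.577).
True dip = arccos(n_z / |n|) = arccos(0.8746) = 29.0°.
Dip direction = atan2(0.266, 0.178) = 56° (azimuth of n's horizontal projection).

true dip 29°, dip direction 055°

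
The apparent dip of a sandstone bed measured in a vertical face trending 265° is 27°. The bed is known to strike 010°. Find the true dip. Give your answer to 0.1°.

β = acute angle between strike 010° and section 265° = 75°.
tan δ = tan α / sin β = tan 27° / sin 75° = 0.5095 / 0.9659 = 0.5275
δ = arctan(0.5275) = 27.81°

27.8°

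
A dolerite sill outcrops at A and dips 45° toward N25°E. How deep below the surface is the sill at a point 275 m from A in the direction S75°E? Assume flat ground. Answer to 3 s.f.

The hole lies 80° from the dip direction, so the down-dip offset is 275 × cos 80° = 47.75 m.
Depth = down-dip offset × tan(dip) = 47.75 × tan 45° = 47.75 × 1.0000
Depth = 47.75 m

47.8 m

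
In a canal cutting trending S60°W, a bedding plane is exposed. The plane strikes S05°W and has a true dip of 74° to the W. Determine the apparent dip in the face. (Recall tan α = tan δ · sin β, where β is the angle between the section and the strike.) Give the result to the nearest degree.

Angle between strike (S05°W) and section (S60°W): β = 55°.
tan α = tan 74° × sin 55° = 3.4874 × 0.8192 = 2.8567
α = arctan(2.8567) = 70.71°

71°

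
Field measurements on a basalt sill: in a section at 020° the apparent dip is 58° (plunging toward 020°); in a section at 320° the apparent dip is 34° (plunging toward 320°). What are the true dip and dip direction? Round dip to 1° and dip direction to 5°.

true dip 58°, dip direction 025°

The two traces are lines in the plane: v₁ = (sin 20°·cos 58°, cos 20°·cos 58°, −sin 58°), v₂ = (sin 320°·cos 34°, cos 320°·cos 34°, −sin 34°).
Cross product v₁ × v₂ gives the pole to the plane: n ∝ (0.260, 0.553, 0.380).
True dip = arccos(n_z / |n|) = arccos(0.5284) = 58.1°.
Dip direction = atan2(0.260, 0.553) = 25° (azimuth of n's horizontal projection).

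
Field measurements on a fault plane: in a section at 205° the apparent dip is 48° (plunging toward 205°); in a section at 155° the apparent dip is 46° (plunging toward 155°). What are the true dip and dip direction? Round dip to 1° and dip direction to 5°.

true dip 50°, dip direction 185°

The two traces are lines in the plane: v₁ = (sin 205°·cos 48°, cos 205°·cos 48°, −sin 48°), v₂ = (sin 155°·cos 46°, cos 155°·cos 46°, −sin 46°).
n = v₁ × v₂ = (-0.032, -0.422, 0.356) (taken with n_z > 0).
tan δ = √(n_x²+n_y²)/n_z = 0.423/0.356, so δ = 49.9°.
Dip direction = azimuth of (n_x, n_y) = atan2(-0.032, -0.422) = 184°.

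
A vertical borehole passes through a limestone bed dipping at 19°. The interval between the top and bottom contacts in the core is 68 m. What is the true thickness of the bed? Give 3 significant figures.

True thickness t = h · cos(dip) = 68 × cos 19°
t = 68 × 0.9455 = 64.295 m

64.3 m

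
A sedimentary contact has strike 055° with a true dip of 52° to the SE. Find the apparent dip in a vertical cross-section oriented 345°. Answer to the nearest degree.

50°

The strike is 055° and the section trends 345°; the acute angle between them is β = 70°.
tan α = tan 52° × sin 70° = 1.2799 × 0.9397 = 1.2028
apparent dip = arctan 1.2028 = 50.26°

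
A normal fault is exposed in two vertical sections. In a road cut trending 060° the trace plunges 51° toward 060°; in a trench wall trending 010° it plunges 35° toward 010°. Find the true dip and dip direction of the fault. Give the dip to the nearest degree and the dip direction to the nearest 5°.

Each apparent-dip line lies in the plane. As unit vectors (x east, y north, z up), v₁ plunges 51°→060° and v₂ plunges 35°→010°.
The plane normal is n = v₁ × v₂ ∝ (0.446, 0.202, 0.395).
True dip = arccos(n_z / |n|) = arccos(0.6275) = 51.1°.
Dip direction = atan2(0.446, 0.202) = 66° (azimuth of n's horizontal projection).

true dip 51°, dip direction 065°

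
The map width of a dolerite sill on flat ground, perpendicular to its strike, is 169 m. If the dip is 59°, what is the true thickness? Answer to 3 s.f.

145 m

True thickness t = w · sin(dip) = 169 × sin 59°
t = 169 × 0.8572 = 144.861 m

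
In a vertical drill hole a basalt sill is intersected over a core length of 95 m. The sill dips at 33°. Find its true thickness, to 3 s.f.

79.7 m

True thickness t = h · cos(dip) = 95 × cos 33°
t = 95 × 0.8387 = 79.674 m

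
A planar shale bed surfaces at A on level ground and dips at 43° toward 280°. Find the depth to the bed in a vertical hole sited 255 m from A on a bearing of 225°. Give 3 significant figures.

136 m

The hole lies 55° from the dip direction, so the down-dip offset is 255 × cos 55° = 146.26 m.
Depth = down-dip offset × tan(dip) = 146.26 × tan 43° = 146.26 × 0.9325
Depth = 136.39 m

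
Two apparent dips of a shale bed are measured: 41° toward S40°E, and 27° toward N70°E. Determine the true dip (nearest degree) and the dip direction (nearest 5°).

true dip 42°, dip direction 125°

Each apparent-dip line lies in the plane. As unit vectors (x east, y north, z up), v₁ plunges 41°→S40°E and v₂ plunges 27°→N70°E.
n = v₁ × v₂ = (0.462, -0.329, 0.632) (taken with n_z > 0).
True dip = arccos(n_z / |n|) = arccos(0.7440) = 41.9°.
The horizontal component of n points toward azimuth atan2(n_x, n_y) = 125°, the dip direction.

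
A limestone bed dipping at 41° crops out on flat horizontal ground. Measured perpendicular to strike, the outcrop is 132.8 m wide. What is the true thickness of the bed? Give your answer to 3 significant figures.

87.1 m

True thickness t = w · sin(dip) = 132.8 × sin 41°
t = 132.8 × 0.6561 = 87.125 m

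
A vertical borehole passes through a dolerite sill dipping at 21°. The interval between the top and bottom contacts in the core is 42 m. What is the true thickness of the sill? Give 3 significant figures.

39.2 m

True thickness t = h · cos(dip) = 42 × cos 21°
t = 42 × 0.9336 = 39.210 m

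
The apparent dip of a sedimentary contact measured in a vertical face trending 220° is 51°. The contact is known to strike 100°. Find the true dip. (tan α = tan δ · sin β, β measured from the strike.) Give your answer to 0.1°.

β = acute angle between strike 100° and section 220° = 60°.
tan δ = tan α / sin β = tan 51° / sin 60° = 1.2349 / 0.8660 = 1.4259
true dip = arctan 1.4259 = 54.96°

55.0°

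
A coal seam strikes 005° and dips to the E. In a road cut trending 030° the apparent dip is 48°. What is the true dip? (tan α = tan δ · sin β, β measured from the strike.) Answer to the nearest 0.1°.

69.2°

β = acute angle between strike 005° and section 030° = 25°.
tan(true dip) = tan 48° / sin 25° = 2.6279
true dip = arctan 2.6279 = 69.17°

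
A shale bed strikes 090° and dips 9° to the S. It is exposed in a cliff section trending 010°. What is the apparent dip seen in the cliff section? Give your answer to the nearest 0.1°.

8.9°

The section lies 80° from the strike.
tan(apparent dip) = tan 9° · sin 80° = 0.1560
apparent dip = arctan 0.1560 = 8.87°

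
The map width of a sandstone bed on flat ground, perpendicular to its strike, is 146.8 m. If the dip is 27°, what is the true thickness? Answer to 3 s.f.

66.6 m

True thickness t = w · sin(dip) = 146.8 × sin 27°
t = 146.8 × 0.4540 = 66.646 m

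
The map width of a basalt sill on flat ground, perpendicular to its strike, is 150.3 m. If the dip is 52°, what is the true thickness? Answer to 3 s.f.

118 m

True thickness t = w · sin(dip) = 150.3 × sin 52°
t = 150.3 × 0.7880 = 118.438 m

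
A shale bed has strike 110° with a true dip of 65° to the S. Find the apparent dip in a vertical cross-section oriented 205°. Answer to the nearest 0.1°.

64.9°

The section lies 85° from the strike.
tan(apparent dip) = tan 65° · sin 85° = 2.1363
α = arctan(2.1363) = 64.92°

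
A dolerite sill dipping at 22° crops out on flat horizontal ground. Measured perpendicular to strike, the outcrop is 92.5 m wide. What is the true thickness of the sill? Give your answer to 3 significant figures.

True thickness t = w · sin(dip) = 92.5 × sin 22°
t = 92.5 × 0.3746 = 34.651 m

34.7 m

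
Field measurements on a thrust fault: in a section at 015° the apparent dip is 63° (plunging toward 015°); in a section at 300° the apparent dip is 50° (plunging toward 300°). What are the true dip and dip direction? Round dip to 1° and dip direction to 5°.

The two traces are lines in the plane: v₁ = (sin 15°·cos 63°, cos 15°·cos 63°, −sin 63°), v₂ = (sin 300°·cos 50°, cos 300°·cos 50°, −sin 50°).
Cross product v₁ × v₂ gives the pole to the plane: n ∝ (-0.050, 0.586, 0.282).
True dip = arccos(n_z / |n|) = arccos(0.4322) = 64.4°.
Dip direction = atan2(-0.050, 0.586) = 355° (azimuth of n's horizontal projection).

true dip 64°, dip direction 355°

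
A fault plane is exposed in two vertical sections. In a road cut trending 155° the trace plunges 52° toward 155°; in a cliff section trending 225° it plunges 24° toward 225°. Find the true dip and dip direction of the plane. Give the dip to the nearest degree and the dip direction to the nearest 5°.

true dip 52°, dip direction 155°

Each apparent-dip line lies in the plane. As unit vectors (x east, y north, z up), v₁ plunges 52°→155° and v₂ plunges 24°→225°.
Cross product v₁ × v₂ gives the pole to the plane: n ∝ (0.282, -0.615, 0.529).
tan δ = √(n_x²+n_y²)/n_z = 0.676/0.529, so δ = 52.0°.
The horizontal component of n points toward azimuth atan2(n_x, n_y) = 155°, the dip direction.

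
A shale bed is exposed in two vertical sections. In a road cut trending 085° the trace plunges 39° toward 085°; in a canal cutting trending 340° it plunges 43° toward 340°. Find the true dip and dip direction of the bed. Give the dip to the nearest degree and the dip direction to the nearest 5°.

Each apparent-dip line lies in the plane. As unit vectors (x east, y north, z up), v₁ plunges 39°→085° and v₂ plunges 43°→340°.
The plane normal is n = v₁ × v₂ ∝ (0.386, 0.685, 0.549).
True dip = arccos(n_z / |n|) = arccos(0.5722) = 55.1°.
Dip direction = atan2(0.386, 0.685) = 29° (azimuth of n's horizontal projection).

true dip 55°, dip direction 030°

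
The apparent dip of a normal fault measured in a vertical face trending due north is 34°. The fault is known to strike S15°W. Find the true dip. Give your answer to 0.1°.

69.0°

The section is 15° from the strike.
tan δ = tan α / sin β = tan 34° / sin 15° = 0.6745 / 0.2588 = 2.6061
δ = arctan(2.6061) = 69.01°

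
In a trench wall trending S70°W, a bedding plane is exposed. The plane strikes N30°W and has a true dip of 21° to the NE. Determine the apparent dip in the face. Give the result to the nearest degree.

21°

Angle between strike (N30°W) and section (S70°W): β = 80°.
tan α = tan 21° × sin 80° = 0.3839 × 0.9848 = 0.3780
apparent dip = arctan 0.3780 = 20.71°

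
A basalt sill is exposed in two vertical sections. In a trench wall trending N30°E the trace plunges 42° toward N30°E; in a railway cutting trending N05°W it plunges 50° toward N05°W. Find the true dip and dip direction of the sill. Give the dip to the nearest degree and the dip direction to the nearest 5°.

true dip 50°, dip direction 350°

Represent each trace as a vector plunging at its apparent dip toward its trend (east-north-up frame): v₁ = (0.372, 0.644, -0.669), v₂ = (-0.056, 0.640, -0.766).
n = v₁ × v₂ = (-0.065, 0.322, 0.274) (taken with n_z > 0).
Dip δ = arctan(|n_h|/n_z) = arctan(0.329/0.274) = 50.2°.
The horizontal component of n points toward azimuth atan2(n_x, n_y) = 349°, the dip direction.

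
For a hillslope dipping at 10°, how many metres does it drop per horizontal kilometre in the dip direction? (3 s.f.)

176 m

drop per km = 1000 × tan 10° = 1000 × 0.1763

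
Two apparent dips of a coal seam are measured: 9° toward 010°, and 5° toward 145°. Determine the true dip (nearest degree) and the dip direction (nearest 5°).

true dip 18°, dip direction 070°

Each apparent-dip line lies in the plane. As unit vectors (x east, y north, z up), v₁ plunges 9°→010° and v₂ plunges 5°→145°.
The plane normal is n = v₁ × v₂ ∝ (0.212, 0.074, 0.696).
True dip = arccos(n_z / |n|) = arccos(0.9514) = 17.9°.
The horizontal component of n points toward azimuth atan2(n_x, n_y) = 71°, the dip direction.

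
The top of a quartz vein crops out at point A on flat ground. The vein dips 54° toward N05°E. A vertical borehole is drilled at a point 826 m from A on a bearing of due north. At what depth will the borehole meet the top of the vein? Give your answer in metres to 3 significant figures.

1130 m

The hole lies 5° from the dip direction, so the down-dip offset is 826 × cos 5° = 822.86 m.
Depth = down-dip offset × tan(dip) = 822.86 × tan 54° = 822.86 × 1.3764
Depth = 1132.57 m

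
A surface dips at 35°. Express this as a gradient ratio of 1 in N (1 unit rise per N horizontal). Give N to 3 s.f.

1 in 1.43

1 : N means tan θ = 1/N, so N = 1/tan 35° = 1/0.7002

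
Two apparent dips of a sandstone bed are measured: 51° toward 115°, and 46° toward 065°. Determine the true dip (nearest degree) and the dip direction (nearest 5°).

Each apparent-dip line lies in the plane. As unit vectors (x east, y north, z up), v₁ plunges 51°→115° and v₂ plunges 46°→065°.
n = v₁ × v₂ = (0.419, -0.079, 0.335) (taken with n_z > 0).
True dip = arccos(n_z / |n|) = arccos(0.6173) = 51.9°.
Dip direction = azimuth of (n_x, n_y) = atan2(0.419, -0.079) = 101°.

true dip 52°, dip direction 100°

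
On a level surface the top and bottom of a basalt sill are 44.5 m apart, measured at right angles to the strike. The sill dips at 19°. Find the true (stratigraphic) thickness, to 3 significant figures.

14.5 m

True thickness t = w · sin(dip) = 44.5 × sin 19°
t = 44.5 × 0.3256 = 14.488 m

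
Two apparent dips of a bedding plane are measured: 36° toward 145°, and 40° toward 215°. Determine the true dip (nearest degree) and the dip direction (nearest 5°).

Represent each trace as a vector plunging at its apparent dip toward its trend (east-north-up frame): v₁ = (0.464, -0.663, -0.588), v₂ = (-0.439, -0.628, -0.643).
Cross product v₁ × v₂ gives the pole to the plane: n ∝ (-0.057, -0.557, 0.582).
True dip = arccos(n_z / |n|) = arccos(0.7211) = 43.9°.
Dip direction = azimuth of (n_x, n_y) = atan2(-0.057, -0.557) = 186°.

true dip 44°, dip direction 185°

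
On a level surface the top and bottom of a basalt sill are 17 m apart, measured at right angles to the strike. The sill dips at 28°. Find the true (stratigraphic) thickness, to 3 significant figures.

True thickness t = w · sin(dip) = 17 × sin 28°
t = 17 × 0.4695 = 7.981 m

7.98 m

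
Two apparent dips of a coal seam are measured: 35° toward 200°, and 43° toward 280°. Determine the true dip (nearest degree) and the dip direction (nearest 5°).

Each apparent-dip line lies in the plane. As unit vectors (x east, y north, z up), v₁ plunges 35°→200° and v₂ plunges 43°→280°.
Cross product v₁ × v₂ gives the pole to the plane: n ∝ (-0.598, -0.222, 0.590).
True dip = arccos(n_z / |n|) = arccos(0.6791) = 47.2°.
Dip direction = atan2(-0.598, -0.222) = 250° (azimuth of n's horizontal projection).

true dip 47°, dip direction 250°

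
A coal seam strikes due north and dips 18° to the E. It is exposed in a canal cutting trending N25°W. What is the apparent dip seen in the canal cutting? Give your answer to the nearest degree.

The section lies 25° from the strike.
tan α = tan 18° × sin 25° = 0.3249 × 0.4226 = 0.1373
apparent dip = arctan 0.1373 = 7.82°

8°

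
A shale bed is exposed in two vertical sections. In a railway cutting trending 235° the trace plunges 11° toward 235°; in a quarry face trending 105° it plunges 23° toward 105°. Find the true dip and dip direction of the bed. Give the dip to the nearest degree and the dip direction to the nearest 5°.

true dip 37°, dip direction 160°

Each apparent-dip line lies in the plane. As unit vectors (x east, y north, z up), v₁ plunges 11°→235° and v₂ plunges 23°→105°.
The plane normal is n = v₁ × v₂ ∝ (0.175, -0.484, 0.692).
Dip δ = arctan(|n_h|/n_z) = arctan(0.514/0.692) = 36.6°.
Dip direction = azimuth of (n_x, n_y) = atan2(0.175, -0.484) = 160°.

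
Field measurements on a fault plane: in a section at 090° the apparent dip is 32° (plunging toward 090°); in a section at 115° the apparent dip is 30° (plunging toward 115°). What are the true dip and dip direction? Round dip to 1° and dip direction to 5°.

Represent each trace as a vector plunging at its apparent dip toward its trend (east-north-up frame): v₁ = (0.848, 0.000, -0.530), v₂ = (0.785, -0.366, -0.500).
n = v₁ × v₂ = (0.194, -0.008, 0.310) (taken with n_z > 0).
Dip δ = arctan(|n_h|/n_z) = arctan(0.194/0.310) = 32.0°.
Dip direction = azimuth of (n_x, n_y) = atan2(0.194, -0.008) = 92°.

true dip 32°, dip direction 090°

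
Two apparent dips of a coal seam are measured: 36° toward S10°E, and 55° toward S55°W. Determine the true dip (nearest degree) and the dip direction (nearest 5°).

true dip 55°, dip direction 230°

The two traces are lines in the plane: v₁ = (sin 170°·cos 36°, cos 170°·cos 36°, −sin 36°), v₂ = (sin 235°·cos 55°, cos 235°·cos 55°, −sin 55°).
n = v₁ × v₂ = (-0.459, -0.391, 0.421) (taken with n_z > 0).
tan δ = √(n_x²+n_y²)/n_z = 0.603/0.421, so δ = 55.1°.
Dip direction = atan2(-0.459, -0.391) = 230° (azimuth of n's horizontal projection).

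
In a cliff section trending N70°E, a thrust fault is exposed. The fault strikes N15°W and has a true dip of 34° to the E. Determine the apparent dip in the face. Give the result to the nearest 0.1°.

33.9°

Angle between strike (N15°W) and section (N70°E): β = 85°.
tan α = tan 34° × sin 85° = 0.6745 × 0.9962 = 0.6719
apparent dip = arctan 0.6719 = 33.90°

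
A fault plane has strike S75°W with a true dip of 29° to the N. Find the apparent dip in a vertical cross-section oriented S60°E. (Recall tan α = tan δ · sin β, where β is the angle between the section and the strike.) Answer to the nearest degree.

21°

The section lies 45° from the strike.
tan α = tan 29° × sin 45° = 0.5543 × 0.7071 = 0.3920
α = arctan(0.3920) = 21.40°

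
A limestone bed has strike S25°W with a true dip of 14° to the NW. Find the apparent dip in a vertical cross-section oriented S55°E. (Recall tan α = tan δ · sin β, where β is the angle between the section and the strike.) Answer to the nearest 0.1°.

The section lies 80° from the strike.
tan α = tan 14° × sin 80° = 0.2493 × 0.9848 = 0.2455
α = arctan(0.2455) = 13.80°

13.8°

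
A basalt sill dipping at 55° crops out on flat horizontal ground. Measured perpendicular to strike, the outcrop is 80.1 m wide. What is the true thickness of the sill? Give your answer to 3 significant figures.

65.6 m

True thickness t = w · sin(dip) = 80.1 × sin 55°
t = 80.1 × 0.8192 = 65.614 m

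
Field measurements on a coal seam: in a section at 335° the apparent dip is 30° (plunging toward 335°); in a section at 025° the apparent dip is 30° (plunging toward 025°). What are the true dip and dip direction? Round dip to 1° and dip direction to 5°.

true dip 32°, dip direction 000°

Represent each trace as a vector plunging at its apparent dip toward its trend (east-north-up frame): v₁ = (-0.366, 0.785, -0.500), v₂ = (0.366, 0.785, -0.500).
Cross product v₁ × v₂ gives the pole to the plane: n ∝ (0.000, 0.366, 0.575).
Dip δ = arctan(|n_h|/n_z) = arctan(0.366/0.575) = 32.5°.
The horizontal component of n points toward azimuth atan2(n_x, n_y) = 0°, the dip direction.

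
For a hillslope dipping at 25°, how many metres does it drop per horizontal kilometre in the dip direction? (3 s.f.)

drop per km = 1000 × tan 25° = 1000 × 0.4663

466 m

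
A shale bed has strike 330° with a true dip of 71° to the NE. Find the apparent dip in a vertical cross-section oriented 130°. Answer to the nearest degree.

45°

Angle between strike (330°) and section (130°): β = 20°.
tan(apparent dip) = tan 71° · sin 20° = 0.9933
α = arctan(0.9933) = 44.81°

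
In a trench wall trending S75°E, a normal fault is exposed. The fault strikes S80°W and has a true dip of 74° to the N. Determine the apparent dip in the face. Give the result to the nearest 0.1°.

Angle between strike (S80°W) and section (S75°E): β = 25°.
tan α = tan 74° × sin 25° = 3.4874 × 0.4226 = 1.4738
apparent dip = arctan 1.4738 = 55.84°

55.8°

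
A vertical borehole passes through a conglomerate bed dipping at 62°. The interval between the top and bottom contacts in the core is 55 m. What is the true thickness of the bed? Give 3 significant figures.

True thickness t = h · cos(dip) = 55 × cos 62°
t = 55 × 0.4695 = 25.821 m

25.8 m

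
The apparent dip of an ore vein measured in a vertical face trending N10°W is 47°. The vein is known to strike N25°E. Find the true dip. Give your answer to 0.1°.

61.9°

The section is 35° from the strike.
tan δ = tan α / sin β = tan 47° / sin 35° = 1.0724 / 0.5736 = 1.8696
true dip = arctan 1.8696 = 61.86°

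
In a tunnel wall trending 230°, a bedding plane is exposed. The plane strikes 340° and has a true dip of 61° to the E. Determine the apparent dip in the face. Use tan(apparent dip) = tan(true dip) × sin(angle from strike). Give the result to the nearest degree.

The section lies 70° from the strike.
tan α = tan 61° × sin 70° = 1.8040 × 0.9397 = 1.6953
apparent dip = arctan 1.6953 = 59.46°

59°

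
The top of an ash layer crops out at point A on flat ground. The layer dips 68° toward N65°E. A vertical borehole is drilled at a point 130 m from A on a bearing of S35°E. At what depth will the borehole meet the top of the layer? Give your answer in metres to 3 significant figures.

55.9 m

The hole lies 80° from the dip direction, so the down-dip offset is 130 × cos 80° = 22.57 m.
Depth = down-dip offset × tan(dip) = 22.57 × tan 68° = 22.57 × 2.4751
Depth = 55.87 m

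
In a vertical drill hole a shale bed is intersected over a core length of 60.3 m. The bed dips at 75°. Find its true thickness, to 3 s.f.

15.6 m

True thickness t = h · cos(dip) = 60.3 × cos 75°
t = 60.3 × 0.2588 = 15.607 m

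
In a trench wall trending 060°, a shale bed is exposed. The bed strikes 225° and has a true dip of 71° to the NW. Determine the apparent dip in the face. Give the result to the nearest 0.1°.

The section lies 15° from the strike.
tan(apparent dip) = tan 71° · sin 15° = 0.7517
α = arctan(0.7517) = 36.93°

36.9°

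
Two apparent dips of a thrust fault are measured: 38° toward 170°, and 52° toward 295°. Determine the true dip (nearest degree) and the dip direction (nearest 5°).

true dip 66°, dip direction 240°

The two traces are lines in the plane: v₁ = (sin 170°·cos 38°, cos 170°·cos 38°, −sin 38°), v₂ = (sin 295°·cos 52°, cos 295°·cos 52°, −sin 52°).
The plane normal is n = v₁ × v₂ ∝ (-0.772, -0.451, 0.397).
Dip δ = arctan(|n_h|/n_z) = arctan(0.894/0.397) = 66.0°.
Dip direction = atan2(-0.772, -0.451) = 240° (azimuth of n's horizontal projection).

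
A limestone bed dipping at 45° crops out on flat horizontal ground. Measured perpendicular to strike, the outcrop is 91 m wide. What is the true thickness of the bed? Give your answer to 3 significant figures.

True thickness t = w · sin(dip) = 91 × sin 45°
t = 91 × 0.7071 = 64.347 m

64.3 m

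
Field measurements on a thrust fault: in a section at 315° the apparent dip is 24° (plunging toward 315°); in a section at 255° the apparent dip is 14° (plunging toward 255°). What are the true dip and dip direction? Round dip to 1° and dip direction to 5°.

Represent each trace as a vector plunging at its apparent dip toward its trend (east-north-up frame): v₁ = (-0.646, 0.646, -0.407), v₂ = (-0.937, -0.251, -0.242).
Cross product v₁ × v₂ gives the pole to the plane: n ∝ (-0.258, 0.225, 0.768).
tan δ = √(n_x²+n_y²)/n_z = 0.343/0.768, so δ = 24.1°.
The horizontal component of n points toward azimuth atan2(n_x, n_y) = 311°, the dip direction.

true dip 24°, dip direction 310°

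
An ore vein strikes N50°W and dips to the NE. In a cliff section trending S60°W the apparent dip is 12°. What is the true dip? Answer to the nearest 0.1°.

β = acute angle between strike N50°W and section S60°W = 70°.
tan(true dip) = tan 12° / sin 70° = 0.2262
δ = arctan(0.2262) = 12.75°

12.7°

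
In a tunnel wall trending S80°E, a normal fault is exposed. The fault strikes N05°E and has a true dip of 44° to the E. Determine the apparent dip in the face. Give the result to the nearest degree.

44°

The section lies 85° from the strike.
tan(apparent dip) = tan 44° · sin 85° = 0.9620
apparent dip = arctan 0.9620 = 43.89°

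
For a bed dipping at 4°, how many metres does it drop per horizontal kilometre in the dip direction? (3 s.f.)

69.9 m

drop per km = 1000 × tan 4° = 1000 × 0.0699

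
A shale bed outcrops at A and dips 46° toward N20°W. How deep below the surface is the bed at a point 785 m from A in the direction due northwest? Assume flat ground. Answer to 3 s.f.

The hole lies 25° from the dip direction, so the down-dip offset is 785 × cos 25° = 711.45 m.
Depth = down-dip offset × tan(dip) = 711.45 × tan 46° = 711.45 × 1.0355
Depth = 736.73 m

737 m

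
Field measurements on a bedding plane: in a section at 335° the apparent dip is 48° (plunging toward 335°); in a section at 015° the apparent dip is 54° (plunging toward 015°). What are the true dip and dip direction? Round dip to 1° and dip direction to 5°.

true dip 54°, dip direction 010°

Each apparent-dip line lies in the plane. As unit vectors (x east, y north, z up), v₁ plunges 48°→335° and v₂ plunges 54°→015°.
n = v₁ × v₂ = (0.069, 0.342, 0.253) (taken with n_z > 0).
tan δ = √(n_x²+n_y²)/n_z = 0.349/0.253, so δ = 54.1°.
Dip direction = azimuth of (n_x, n_y) = atan2(0.069, 0.342) = 11°.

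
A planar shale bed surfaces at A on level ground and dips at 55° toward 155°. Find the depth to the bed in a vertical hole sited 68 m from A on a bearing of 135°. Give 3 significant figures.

The hole lies 20° from the dip direction, so the down-dip offset is 68 × cos 20° = 63.90 m.
Depth = down-dip offset × tan(dip) = 63.90 × tan 55° = 63.90 × 1.4281
Depth = 91.26 m

91.3 m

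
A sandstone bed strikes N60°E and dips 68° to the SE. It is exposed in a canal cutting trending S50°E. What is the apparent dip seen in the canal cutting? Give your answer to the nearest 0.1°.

66.7°

The section lies 70° from the strike.
tan α = tan 68° × sin 70° = 2.4751 × 0.9397 = 2.3258
apparent dip = arctan 2.3258 = 66.73°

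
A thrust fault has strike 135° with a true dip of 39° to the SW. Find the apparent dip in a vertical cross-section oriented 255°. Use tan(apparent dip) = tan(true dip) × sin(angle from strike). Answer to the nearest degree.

The section lies 60° from the strike.
tan α = tan 39° × sin 60° = 0.8098 × 0.8660 = 0.7013
apparent dip = arctan 0.7013 = 35.04°

35°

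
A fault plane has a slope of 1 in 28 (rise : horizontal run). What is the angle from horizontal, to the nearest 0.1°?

tan θ = 1/28 = 0.0357
θ = arctan(0.0357) = 2.05°

2.0°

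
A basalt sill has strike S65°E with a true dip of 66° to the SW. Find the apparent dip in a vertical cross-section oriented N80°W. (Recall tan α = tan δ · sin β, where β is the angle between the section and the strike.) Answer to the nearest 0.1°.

The strike is S65°E and the section trends N80°W; the acute angle between them is β = 15°.
tan α = tan 66° × sin 15° = 2.2460 × 0.2588 = 0.5813
α = arctan(0.5813) = 30.17°

30.2°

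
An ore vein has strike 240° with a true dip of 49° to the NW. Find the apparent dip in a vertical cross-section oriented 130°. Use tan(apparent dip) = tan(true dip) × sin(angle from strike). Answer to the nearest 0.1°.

The section lies 70° from the strike.
tan(apparent dip) = tan 49° · sin 70° = 1.0810
apparent dip = arctan 1.0810 = 47.23°

47.2°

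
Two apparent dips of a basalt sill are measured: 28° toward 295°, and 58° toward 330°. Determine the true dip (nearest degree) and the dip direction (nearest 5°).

true dip 65°, dip direction 010°

Represent each trace as a vector plunging at its apparent dip toward its trend (east-north-up frame): v₁ = (-0.800, 0.373, -0.469), v₂ = (-0.265, 0.459, -0.848).
The plane normal is n = v₁ × v₂ ∝ (0.101, 0.554, 0.268).
Dip δ = arctan(|n_h|/n_z) = arctan(0.563/0.268) = 64.5°.
The horizontal component of n points toward azimuth atan2(n_x, n_y) = 10°, the dip direction.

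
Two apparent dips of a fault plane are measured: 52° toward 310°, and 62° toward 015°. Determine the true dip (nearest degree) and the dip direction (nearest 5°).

The two traces are lines in the plane: v₁ = (sin 310°·cos 52°, cos 310°·cos 52°, −sin 52°), v₂ = (sin 15°·cos 62°, cos 15°·cos 62°, −sin 62°).
Cross product v₁ × v₂ gives the pole to the plane: n ∝ (-0.008, 0.512, 0.262).
Dip δ = arctan(|n_h|/n_z) = arctan(0.512/0.262) = 62.9°.
Dip direction = atan2(-0.008, 0.512) = 359° (azimuth of n's horizontal projection).

true dip 63°, dip direction 000°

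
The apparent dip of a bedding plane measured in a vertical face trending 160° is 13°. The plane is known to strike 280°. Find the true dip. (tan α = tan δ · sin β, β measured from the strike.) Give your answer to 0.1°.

The section is 60° from the strike.
tan δ = tan α / sin β = tan 13° / sin 60° = 0.2309 / 0.8660 = 0.2666
true dip = arctan 0.2666 = 14.93°

14.9°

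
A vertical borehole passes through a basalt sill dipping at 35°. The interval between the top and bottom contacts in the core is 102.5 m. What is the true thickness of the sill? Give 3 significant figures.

84.0 m

True thickness t = h · cos(dip) = 102.5 × cos 35°
t = 102.5 × 0.8192 = 83.963 m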